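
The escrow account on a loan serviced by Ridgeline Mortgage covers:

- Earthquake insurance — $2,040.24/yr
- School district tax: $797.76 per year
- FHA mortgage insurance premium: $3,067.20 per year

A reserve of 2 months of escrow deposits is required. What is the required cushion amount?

Earthquake insurance: $2,040.24
School district tax: $797.76
FHA mortgage insurance premium: $3,067.20
Combined annual = $2,040.24 + $797.76 + $3,067.20 = $5,905.20
Monthly = $5,905.20 / 12 = $492.10
Cushion = 2 × $492.10 = $984.20

$984.20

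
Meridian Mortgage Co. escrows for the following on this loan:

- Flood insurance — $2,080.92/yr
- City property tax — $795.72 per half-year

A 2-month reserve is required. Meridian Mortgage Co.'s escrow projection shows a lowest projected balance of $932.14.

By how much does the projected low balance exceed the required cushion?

Flood insurance = $2,080.92 per year
City property tax = $795.72 × 2 = $1,591.44 per year
Yearly total = $2,080.92 + $1,591.44 = $3,672.36
Monthly = $3,672.36 ÷ 12 = $306.03
Cushion = 2 × $306.03 = $612.06
Surplus = $932.14 − $612.06 = $320.08

$320.08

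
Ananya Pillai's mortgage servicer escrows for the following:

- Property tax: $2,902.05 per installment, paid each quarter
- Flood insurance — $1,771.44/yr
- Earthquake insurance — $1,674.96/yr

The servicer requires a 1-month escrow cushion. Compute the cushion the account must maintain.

Property tax: $2,902.05 × 4 = $11,608.20 per year
Flood insurance: $1,771.44 per year
Earthquake insurance: $1,674.96 per year
Yearly total = $15,054.60
Base monthly escrow = $15,054.60 / 12 = $1,254.55
Reserve = 1 × $1,254.55 = $1,254.55

$1,254.55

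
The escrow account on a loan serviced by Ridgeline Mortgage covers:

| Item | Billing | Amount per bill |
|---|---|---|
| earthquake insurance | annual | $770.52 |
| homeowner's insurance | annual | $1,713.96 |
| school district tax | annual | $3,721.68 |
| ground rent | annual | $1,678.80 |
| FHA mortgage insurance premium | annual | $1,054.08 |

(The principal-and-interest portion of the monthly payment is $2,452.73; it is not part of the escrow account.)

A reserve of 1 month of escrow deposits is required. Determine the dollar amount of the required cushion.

Earthquake insurance = $770.52
Homeowner's insurance = $1,713.96
School district tax = $3,721.68
Ground rent = $1,678.80
FHA mortgage insurance premium = $1,054.08
Annual escrow total = $770.52 + $1,713.96 + $3,721.68 + $1,678.80 + $1,054.08 = $8,939.04
Per month = $8,939.04 / 12 = $744.92
Reserve = 1 × $744.92 = $744.92

$744.92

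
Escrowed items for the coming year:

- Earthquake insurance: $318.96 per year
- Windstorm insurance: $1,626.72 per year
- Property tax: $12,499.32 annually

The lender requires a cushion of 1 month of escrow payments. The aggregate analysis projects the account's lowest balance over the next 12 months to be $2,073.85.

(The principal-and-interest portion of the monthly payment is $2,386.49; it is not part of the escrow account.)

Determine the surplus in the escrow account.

$870.10

Earthquake insurance — $318.96
Windstorm insurance — $1,626.72
Property tax — $12,499.32
Combined annual = $318.96 + $1,626.72 + $12,499.32 = $14,445.00
Monthly escrow = $14,445.00 / 12 = $1,203.75
Required reserve = 1 × $1,203.75 = $1,203.75
Surplus = $2,073.85 − $1,203.75 = $870.10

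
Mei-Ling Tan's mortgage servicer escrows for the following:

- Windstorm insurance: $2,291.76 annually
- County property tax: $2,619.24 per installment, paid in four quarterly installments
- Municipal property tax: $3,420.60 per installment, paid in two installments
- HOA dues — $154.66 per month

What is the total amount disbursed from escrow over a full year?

$21,465.84

Windstorm insurance: $2,291.76
County property tax: $2,619.24 × 4 = $10,476.96
Municipal property tax: $3,420.60 × 2 = $6,841.20
HOA dues: $154.66 × 12 = $1,855.92
Combined annual = $21,465.84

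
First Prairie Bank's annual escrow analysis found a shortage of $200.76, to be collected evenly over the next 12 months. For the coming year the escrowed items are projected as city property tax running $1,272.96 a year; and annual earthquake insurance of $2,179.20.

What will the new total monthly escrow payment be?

$304.41

City property tax — $1,272.96/yr
Earthquake insurance — $2,179.20/yr
Annual escrow total = $3,452.16
Monthly escrow = $3,452.16 / 12 = $287.68
Shortage per month = $200.76 ÷ 12 = $16.73
Adjusted monthly = $287.68 + $16.73 = $304.41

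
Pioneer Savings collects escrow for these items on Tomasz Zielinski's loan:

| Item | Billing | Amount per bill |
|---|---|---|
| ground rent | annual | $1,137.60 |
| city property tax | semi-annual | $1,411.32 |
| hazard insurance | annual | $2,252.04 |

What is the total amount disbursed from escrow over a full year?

$6,212.28

Ground rent — $1,137.60
City property tax — $1,411.32 × 2 = $2,822.64
Hazard insurance — $2,252.04
Yearly total = $6,212.28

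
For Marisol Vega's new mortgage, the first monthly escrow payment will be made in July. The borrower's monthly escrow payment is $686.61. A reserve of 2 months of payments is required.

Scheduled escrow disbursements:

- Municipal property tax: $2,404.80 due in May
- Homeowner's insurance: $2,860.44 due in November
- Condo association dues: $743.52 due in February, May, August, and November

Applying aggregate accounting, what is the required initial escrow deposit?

$2,287.65

Cushion = 2 × $686.61 = $1,373.22
Trial balance (start $0, +$686.61 each month, − disbursements):
  Jul: +$686.61 → $686.61
  Aug: +$686.61 − $743.52 → $629.70
  Sep: +$686.61 → $1,316.31
  Oct: +$686.61 → $2,002.92
  Nov: +$686.61 − $3,603.96 → -$914.43
  Dec: +$686.61 → -$227.82
  Jan: +$686.61 → $458.79
  Feb: +$686.61 − $743.52 → $401.88
  Mar: +$686.61 → $1,088.49
  Apr: +$686.61 → $1,775.10
  May: +$686.61 − $3,148.32 → -$686.61
  Jun: +$686.61 → $0.00
Lowest trial balance = -$914.43 (Nov)
Initial deposit = cushion − low point = $1,373.22 − (-$914.43) = $2,287.65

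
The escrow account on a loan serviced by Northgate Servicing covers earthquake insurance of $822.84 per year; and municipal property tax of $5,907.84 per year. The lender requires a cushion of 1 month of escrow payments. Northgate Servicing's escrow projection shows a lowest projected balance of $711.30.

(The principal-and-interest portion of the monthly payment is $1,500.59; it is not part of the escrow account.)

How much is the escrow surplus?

Earthquake insurance — $822.84 per year
Municipal property tax — $5,907.84 per year
Total per year = $822.84 + $5,907.84 = $6,730.68
Base monthly escrow = $6,730.68 / 12 = $560.89
Cushion = 1 × $560.89 = $560.89
Excess over cushion: $711.30 − $560.89 = $150.41

$150.41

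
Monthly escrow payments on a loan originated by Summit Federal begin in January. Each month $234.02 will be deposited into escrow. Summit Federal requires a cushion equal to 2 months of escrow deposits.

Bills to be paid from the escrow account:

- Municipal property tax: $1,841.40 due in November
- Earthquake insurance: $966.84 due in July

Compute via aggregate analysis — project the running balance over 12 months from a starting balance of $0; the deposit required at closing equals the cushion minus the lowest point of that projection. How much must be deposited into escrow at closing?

$702.06

Cushion = 2 × $234.02 = $468.04
Trial balance (start $0, +$234.02 each month, − disbursements):
  Jan: +$234.02 → $234.02
  Feb: +$234.02 → $468.04
  Mar: +$234.02 → $702.06
  Apr: +$234.02 → $936.08
  May: +$234.02 → $1,170.10
  Jun: +$234.02 → $1,404.12
  Jul: +$234.02 − $966.84 → $671.30
  Aug: +$234.02 → $905.32
  Sep: +$234.02 → $1,139.34
  Oct: +$234.02 → $1,373.36
  Nov: +$234.02 − $1,841.40 → -$234.02
  Dec: +$234.02 → $0.00
Lowest trial balance = -$234.02 (Nov)
Initial deposit = cushion − low point = $468.04 − (-$234.02) = $702.06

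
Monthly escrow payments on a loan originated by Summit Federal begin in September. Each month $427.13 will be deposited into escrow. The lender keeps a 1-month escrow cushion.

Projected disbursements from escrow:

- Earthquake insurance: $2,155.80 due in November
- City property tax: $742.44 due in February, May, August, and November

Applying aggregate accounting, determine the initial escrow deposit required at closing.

$2,043.98

Cushion = 1 × $427.13 = $427.13
Trial balance (start $0, +$427.13 each month, − disbursements):
  Sep: +$427.13 → $427.13
  Oct: +$427.13 → $854.26
  Nov: +$427.13 − $2,898.24 → -$1,616.85
  Dec: +$427.13 → -$1,189.72
  Jan: +$427.13 → -$762.59
  Feb: +$427.13 − $742.44 → -$1,077.90
  Mar: +$427.13 → -$650.77
  Apr: +$427.13 → -$223.64
  May: +$427.13 − $742.44 → -$538.95
  Jun: +$427.13 → -$111.82
  Jul: +$427.13 → $315.31
  Aug: +$427.13 − $742.44 → $0.00
Lowest trial balance = -$1,616.85 (Nov)
Initial deposit = cushion − low point = $427.13 − (-$1,616.85) = $2,043.98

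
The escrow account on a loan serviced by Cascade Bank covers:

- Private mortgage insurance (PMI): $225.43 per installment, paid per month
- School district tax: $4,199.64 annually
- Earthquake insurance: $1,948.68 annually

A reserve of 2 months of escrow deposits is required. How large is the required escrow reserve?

Private mortgage insurance (PMI): $225.43 × 12 = $2,705.16 per year
School district tax: $4,199.64 per year
Earthquake insurance: $1,948.68 per year
Combined annual = $2,705.16 + $4,199.64 + $1,948.68 = $8,853.48
Monthly escrow = $8,853.48 / 12 = $737.79
Required cushion = 2 × $737.79 = $1,475.58

$1,475.58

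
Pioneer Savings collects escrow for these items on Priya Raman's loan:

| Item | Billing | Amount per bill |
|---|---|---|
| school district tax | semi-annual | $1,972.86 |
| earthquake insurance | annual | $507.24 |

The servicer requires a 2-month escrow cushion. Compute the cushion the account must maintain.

$742.16

School district tax = $1,972.86 × 2 = $3,945.72 per year
Earthquake insurance = $507.24 per year
Yearly total = $3,945.72 + $507.24 = $4,452.96
Monthly escrow = $4,452.96 ÷ 12 = $371.08
Required cushion = 2 × $371.08 = $742.16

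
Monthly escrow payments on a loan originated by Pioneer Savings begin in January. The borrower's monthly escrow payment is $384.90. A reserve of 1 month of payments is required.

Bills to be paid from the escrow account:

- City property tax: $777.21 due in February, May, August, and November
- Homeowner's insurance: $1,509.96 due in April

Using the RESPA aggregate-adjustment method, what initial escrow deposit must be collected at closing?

Cushion = 1 × $384.90 = $384.90
Trial balance (start $0, +$384.90 each month, − disbursements):
  Jan: +$384.90 → $384.90
  Feb: +$384.90 − $777.21 → -$7.41
  Mar: +$384.90 → $377.49
  Apr: +$384.90 − $1,509.96 → -$747.57
  May: +$384.90 − $777.21 → -$1,139.88
  Jun: +$384.90 → -$754.98
  Jul: +$384.90 → -$370.08
  Aug: +$384.90 − $777.21 → -$762.39
  Sep: +$384.90 → -$377.49
  Oct: +$384.90 → $7.41
  Nov: +$384.90 − $777.21 → -$384.90
  Dec: +$384.90 → $0.00
Lowest trial balance = -$1,139.88 (May)
Initial deposit = cushion − low point = $384.90 − (-$1,139.88) = $1,524.78

$1,524.78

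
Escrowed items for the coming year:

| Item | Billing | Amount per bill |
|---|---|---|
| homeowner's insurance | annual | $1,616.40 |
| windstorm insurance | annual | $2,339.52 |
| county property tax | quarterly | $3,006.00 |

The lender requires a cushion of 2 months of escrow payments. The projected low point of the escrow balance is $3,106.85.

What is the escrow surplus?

$443.53

Homeowner's insurance = $1,616.40/yr
Windstorm insurance = $2,339.52/yr
County property tax = $3,006.00 × 4 = $12,024.00/yr
Yearly total = $15,979.92
Monthly = $15,979.92 ÷ 12 = $1,331.66
Required reserve = 2 × $1,331.66 = $2,663.32
Surplus = $3,106.85 − $2,663.32 = $443.53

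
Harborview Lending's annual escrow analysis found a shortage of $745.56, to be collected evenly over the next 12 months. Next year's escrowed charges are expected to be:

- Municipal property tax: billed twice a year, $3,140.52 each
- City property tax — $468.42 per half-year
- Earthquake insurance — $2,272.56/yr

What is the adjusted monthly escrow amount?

Municipal property tax: $3,140.52 × 2 = $6,281.04 annually
City property tax: $468.42 × 2 = $936.84 annually
Earthquake insurance: $2,272.56 annually
Combined annual = $6,281.04 + $936.84 + $2,272.56 = $9,490.44
Monthly escrow = $9,490.44 / 12 = $790.87
Shortage spread = $745.56 / 12 = $62.13/mo
Adjusted monthly = $790.87 + $62.13 = $853.00

$853.00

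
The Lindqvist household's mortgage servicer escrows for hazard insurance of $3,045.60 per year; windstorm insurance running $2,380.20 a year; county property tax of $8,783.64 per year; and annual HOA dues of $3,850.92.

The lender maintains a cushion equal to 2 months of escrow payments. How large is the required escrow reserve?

$3,010.06

Hazard insurance: $3,045.60/yr
Windstorm insurance: $2,380.20/yr
County property tax: $8,783.64/yr
HOA dues: $3,850.92/yr
Yearly total = $3,045.60 + $2,380.20 + $8,783.64 + $3,850.92 = $18,060.36
Base monthly escrow = $18,060.36 / 12 = $1,505.03
Required cushion = 2 × $1,505.03 = $3,010.06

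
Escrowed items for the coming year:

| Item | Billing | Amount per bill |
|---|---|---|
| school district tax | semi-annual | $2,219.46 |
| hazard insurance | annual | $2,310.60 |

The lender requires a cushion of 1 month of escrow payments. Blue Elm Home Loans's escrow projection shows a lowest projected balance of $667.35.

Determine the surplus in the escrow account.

$104.89

School district tax — $2,219.46 × 2 = $4,438.92 per year
Hazard insurance — $2,310.60 per year
Total per year = $4,438.92 + $2,310.60 = $6,749.52
Per month = $6,749.52 ÷ 12 = $562.46
Cushion = 1 × $562.46 = $562.46
Surplus = $667.35 − $562.46 = $104.89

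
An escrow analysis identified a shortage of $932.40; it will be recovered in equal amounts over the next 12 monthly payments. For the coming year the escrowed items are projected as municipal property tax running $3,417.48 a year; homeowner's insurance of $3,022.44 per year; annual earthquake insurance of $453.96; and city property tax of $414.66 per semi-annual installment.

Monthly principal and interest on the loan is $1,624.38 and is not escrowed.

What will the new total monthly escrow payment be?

Municipal property tax — $3,417.48 per year
Homeowner's insurance — $3,022.44 per year
Earthquake insurance — $453.96 per year
City property tax — $414.66 × 2 = $829.32 per year
Total per year = $3,417.48 + $3,022.44 + $453.96 + $829.32 = $7,723.20
Monthly escrow = $7,723.20 ÷ 12 = $643.60
Shortage per month = $932.40 / 12 = $77.70
Adjusted monthly = $643.60 + $77.70 = $721.30

$721.30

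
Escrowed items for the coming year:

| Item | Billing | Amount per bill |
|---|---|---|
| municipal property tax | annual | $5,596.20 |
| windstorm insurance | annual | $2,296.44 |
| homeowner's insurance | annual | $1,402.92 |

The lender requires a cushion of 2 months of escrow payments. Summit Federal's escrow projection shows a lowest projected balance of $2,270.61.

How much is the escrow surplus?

$721.35

Municipal property tax: $5,596.20 annually
Windstorm insurance: $2,296.44 annually
Homeowner's insurance: $1,402.92 annually
Total per year = $5,596.20 + $2,296.44 + $1,402.92 = $9,295.56
Monthly escrow = $9,295.56 / 12 = $774.63
Cushion = 2 × $774.63 = $1,549.26
Excess over cushion: $2,270.61 − $1,549.26 = $721.35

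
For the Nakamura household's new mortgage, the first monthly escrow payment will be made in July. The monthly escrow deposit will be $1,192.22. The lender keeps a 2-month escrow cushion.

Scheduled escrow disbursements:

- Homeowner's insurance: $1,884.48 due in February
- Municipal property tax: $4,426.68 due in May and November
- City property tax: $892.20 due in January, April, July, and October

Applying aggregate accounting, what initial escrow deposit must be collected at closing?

$3,576.66

Cushion = 2 × $1,192.22 = $2,384.44
Trial balance (start $0, +$1,192.22 each month, − disbursements):
  Jul: +$1,192.22 − $892.20 → $300.02
  Aug: +$1,192.22 → $1,492.24
  Sep: +$1,192.22 → $2,684.46
  Oct: +$1,192.22 − $892.20 → $2,984.48
  Nov: +$1,192.22 − $4,426.68 → -$249.98
  Dec: +$1,192.22 → $942.24
  Jan: +$1,192.22 − $892.20 → $1,242.26
  Feb: +$1,192.22 − $1,884.48 → $550.00
  Mar: +$1,192.22 → $1,742.22
  Apr: +$1,192.22 − $892.20 → $2,042.24
  May: +$1,192.22 − $4,426.68 → -$1,192.22
  Jun: +$1,192.22 → $0.00
Lowest trial balance = -$1,192.22 (May)
Initial deposit = cushion − low point = $2,384.44 − (-$1,192.22) = $3,576.66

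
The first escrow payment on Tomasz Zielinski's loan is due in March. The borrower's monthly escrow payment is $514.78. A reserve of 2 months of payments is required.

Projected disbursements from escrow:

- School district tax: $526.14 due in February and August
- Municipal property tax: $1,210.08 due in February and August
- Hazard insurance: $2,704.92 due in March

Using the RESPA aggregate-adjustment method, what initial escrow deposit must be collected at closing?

$3,219.70

Cushion = 2 × $514.78 = $1,029.56
Trial balance (start $0, +$514.78 each month, − disbursements):
  Mar: +$514.78 − $2,704.92 → -$2,190.14
  Apr: +$514.78 → -$1,675.36
  May: +$514.78 → -$1,160.58
  Jun: +$514.78 → -$645.80
  Jul: +$514.78 → -$131.02
  Aug: +$514.78 − $1,736.22 → -$1,352.46
  Sep: +$514.78 → -$837.68
  Oct: +$514.78 → -$322.90
  Nov: +$514.78 → $191.88
  Dec: +$514.78 → $706.66
  Jan: +$514.78 → $1,221.44
  Feb: +$514.78 − $1,736.22 → $0.00
Lowest trial balance = -$2,190.14 (Mar)
Initial deposit = cushion − low point = $1,029.56 − (-$2,190.14) = $3,219.70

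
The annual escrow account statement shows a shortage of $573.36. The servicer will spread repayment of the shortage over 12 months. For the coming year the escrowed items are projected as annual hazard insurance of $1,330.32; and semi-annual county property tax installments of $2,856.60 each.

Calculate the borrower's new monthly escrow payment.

$634.74

Hazard insurance — $1,330.32/yr
County property tax — $2,856.60 × 2 = $5,713.20/yr
Yearly total = $1,330.32 + $5,713.20 = $7,043.52
Base monthly escrow = $7,043.52 / 12 = $586.96
Shortage per month = $573.36 / 12 = $47.78
Adjusted monthly = $586.96 + $47.78 = $634.74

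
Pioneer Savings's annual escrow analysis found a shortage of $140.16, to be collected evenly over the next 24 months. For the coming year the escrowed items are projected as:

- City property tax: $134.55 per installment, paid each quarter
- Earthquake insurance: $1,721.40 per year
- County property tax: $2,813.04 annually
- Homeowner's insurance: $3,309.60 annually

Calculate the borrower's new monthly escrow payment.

City property tax: $134.55 × 4 = $538.20 per year
Earthquake insurance: $1,721.40 per year
County property tax: $2,813.04 per year
Homeowner's insurance: $3,309.60 per year
Yearly total = $538.20 + $1,721.40 + $2,813.04 + $3,309.60 = $8,382.24
Monthly = $8,382.24 / 12 = $698.52
Shortage per month = $140.16 / 24 = $5.84
Adjusted monthly = $698.52 + $5.84 = $704.36

$704.36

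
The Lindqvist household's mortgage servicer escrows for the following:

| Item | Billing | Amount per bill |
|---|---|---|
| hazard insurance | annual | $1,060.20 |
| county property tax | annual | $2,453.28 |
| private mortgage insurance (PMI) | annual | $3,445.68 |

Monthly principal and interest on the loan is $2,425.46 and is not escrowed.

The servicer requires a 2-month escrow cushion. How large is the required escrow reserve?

$1,159.86

Hazard insurance = $1,060.20
County property tax = $2,453.28
Private mortgage insurance (PMI) = $3,445.68
Annual escrow total = $6,959.16
Monthly escrow = $6,959.16 / 12 = $579.93
Cushion = 2 × $579.93 = $1,159.86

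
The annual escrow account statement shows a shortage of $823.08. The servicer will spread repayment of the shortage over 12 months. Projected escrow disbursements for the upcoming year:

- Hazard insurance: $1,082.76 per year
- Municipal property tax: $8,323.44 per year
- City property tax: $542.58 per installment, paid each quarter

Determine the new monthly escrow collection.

Hazard insurance: $1,082.76/yr
Municipal property tax: $8,323.44/yr
City property tax: $542.58 × 4 = $2,170.32/yr
Total annual escrow = $1,082.76 + $8,323.44 + $2,170.32 = $11,576.52
Monthly = $11,576.52 ÷ 12 = $964.71
Monthly shortage recovery: $823.08 ÷ 12 = $68.59
New monthly escrow = $964.71 + $68.59 = $1,033.30

$1,033.30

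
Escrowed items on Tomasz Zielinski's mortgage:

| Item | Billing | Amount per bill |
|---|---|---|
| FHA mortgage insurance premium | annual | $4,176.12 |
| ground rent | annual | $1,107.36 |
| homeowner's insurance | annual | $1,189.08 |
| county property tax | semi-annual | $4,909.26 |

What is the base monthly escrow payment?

FHA mortgage insurance premium — $4,176.12 annually
Ground rent — $1,107.36 annually
Homeowner's insurance — $1,189.08 annually
County property tax — $4,909.26 × 2 = $9,818.52 annually
Combined annual = $4,176.12 + $1,107.36 + $1,189.08 + $9,818.52 = $16,291.08
Monthly = $16,291.08 ÷ 12 = $1,357.59

$1,357.59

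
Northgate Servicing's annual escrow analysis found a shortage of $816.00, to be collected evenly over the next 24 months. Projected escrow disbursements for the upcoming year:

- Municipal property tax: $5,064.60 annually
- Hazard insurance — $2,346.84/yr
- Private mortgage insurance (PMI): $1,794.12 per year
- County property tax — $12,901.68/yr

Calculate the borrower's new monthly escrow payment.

Municipal property tax — $5,064.60 annually
Hazard insurance — $2,346.84 annually
Private mortgage insurance (PMI) — $1,794.12 annually
County property tax — $12,901.68 annually
Yearly total = $5,064.60 + $2,346.84 + $1,794.12 + $12,901.68 = $22,107.24
Monthly = $22,107.24 ÷ 12 = $1,842.27
Monthly shortage recovery: $816.00 / 24 = $34.00
New monthly escrow = $1,842.27 + $34.00 = $1,876.27

$1,876.27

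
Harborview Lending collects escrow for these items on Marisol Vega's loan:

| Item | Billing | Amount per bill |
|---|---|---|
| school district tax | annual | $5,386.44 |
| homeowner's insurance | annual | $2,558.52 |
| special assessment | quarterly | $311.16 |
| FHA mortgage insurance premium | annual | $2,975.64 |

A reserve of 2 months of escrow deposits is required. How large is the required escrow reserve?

School district tax = $5,386.44
Homeowner's insurance = $2,558.52
Special assessment = $311.16 × 4 = $1,244.64
FHA mortgage insurance premium = $2,975.64
Yearly total = $5,386.44 + $2,558.52 + $1,244.64 + $2,975.64 = $12,165.24
Monthly = $12,165.24 / 12 = $1,013.77
Required cushion = 2 × $1,013.77 = $2,027.54

$2,027.54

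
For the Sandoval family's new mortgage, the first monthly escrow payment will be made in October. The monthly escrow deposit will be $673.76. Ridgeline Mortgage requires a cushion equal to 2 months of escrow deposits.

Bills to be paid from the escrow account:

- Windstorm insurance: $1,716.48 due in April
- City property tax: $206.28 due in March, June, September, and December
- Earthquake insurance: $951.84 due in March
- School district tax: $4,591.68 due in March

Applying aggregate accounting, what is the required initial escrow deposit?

Cushion = 2 × $673.76 = $1,347.52
Trial balance (start $0, +$673.76 each month, − disbursements):
  Oct: +$673.76 → $673.76
  Nov: +$673.76 → $1,347.52
  Dec: +$673.76 − $206.28 → $1,815.00
  Jan: +$673.76 → $2,488.76
  Feb: +$673.76 → $3,162.52
  Mar: +$673.76 − $5,749.80 → -$1,913.52
  Apr: +$673.76 − $1,716.48 → -$2,956.24
  May: +$673.76 → -$2,282.48
  Jun: +$673.76 − $206.28 → -$1,815.00
  Jul: +$673.76 → -$1,141.24
  Aug: +$673.76 → -$467.48
  Sep: +$673.76 − $206.28 → $0.00
Lowest trial balance = -$2,956.24 (Apr)
Initial deposit = cushion − low point = $1,347.52 − (-$2,956.24) = $4,303.76

$4,303.76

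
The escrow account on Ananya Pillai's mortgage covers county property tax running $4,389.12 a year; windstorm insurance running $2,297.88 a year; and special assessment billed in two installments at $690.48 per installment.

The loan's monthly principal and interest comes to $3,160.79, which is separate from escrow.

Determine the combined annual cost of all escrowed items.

County property tax — $4,389.12 per year
Windstorm insurance — $2,297.88 per year
Special assessment — $690.48 × 2 = $1,380.96 per year
Total annual escrow = $4,389.12 + $2,297.88 + $1,380.96 = $8,067.96

$8,067.96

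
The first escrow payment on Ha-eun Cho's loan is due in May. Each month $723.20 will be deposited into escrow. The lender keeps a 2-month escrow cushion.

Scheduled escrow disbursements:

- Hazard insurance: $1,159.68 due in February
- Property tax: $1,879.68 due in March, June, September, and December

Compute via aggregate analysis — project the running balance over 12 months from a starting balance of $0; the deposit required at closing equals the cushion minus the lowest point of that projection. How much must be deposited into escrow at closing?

$2,169.60

Cushion = 2 × $723.20 = $1,446.40
Trial balance (start $0, +$723.20 each month, − disbursements):
  May: +$723.20 → $723.20
  Jun: +$723.20 − $1,879.68 → -$433.28
  Jul: +$723.20 → $289.92
  Aug: +$723.20 → $1,013.12
  Sep: +$723.20 − $1,879.68 → -$143.36
  Oct: +$723.20 → $579.84
  Nov: +$723.20 → $1,303.04
  Dec: +$723.20 − $1,879.68 → $146.56
  Jan: +$723.20 → $869.76
  Feb: +$723.20 − $1,159.68 → $433.28
  Mar: +$723.20 − $1,879.68 → -$723.20
  Apr: +$723.20 → $0.00
Lowest trial balance = -$723.20 (Mar)
Initial deposit = cushion − low point = $1,446.40 − (-$723.20) = $2,169.60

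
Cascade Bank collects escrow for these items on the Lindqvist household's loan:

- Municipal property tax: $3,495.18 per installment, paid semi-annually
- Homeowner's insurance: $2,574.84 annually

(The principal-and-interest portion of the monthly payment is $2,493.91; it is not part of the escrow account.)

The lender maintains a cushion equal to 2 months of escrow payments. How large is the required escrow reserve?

$1,594.20

Municipal property tax: $3,495.18 × 2 = $6,990.36
Homeowner's insurance: $2,574.84
Yearly total = $9,565.20
Monthly escrow = $9,565.20 / 12 = $797.10
Required cushion = 2 × $797.10 = $1,594.20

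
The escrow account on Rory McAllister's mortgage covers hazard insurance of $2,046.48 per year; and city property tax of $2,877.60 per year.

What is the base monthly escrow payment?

Hazard insurance: $2,046.48
City property tax: $2,877.60
Total annual escrow = $2,046.48 + $2,877.60 = $4,924.08
Base monthly escrow = $4,924.08 ÷ 12 = $410.34

$410.34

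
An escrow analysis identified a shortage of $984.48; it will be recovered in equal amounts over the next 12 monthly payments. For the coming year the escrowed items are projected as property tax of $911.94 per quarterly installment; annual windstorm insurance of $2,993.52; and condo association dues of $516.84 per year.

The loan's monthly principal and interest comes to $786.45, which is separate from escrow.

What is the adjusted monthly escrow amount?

Property tax: $911.94 × 4 = $3,647.76 per year
Windstorm insurance: $2,993.52 per year
Condo association dues: $516.84 per year
Total per year = $7,158.12
Monthly = $7,158.12 / 12 = $596.51
Monthly shortage recovery: $984.48 / 12 = $82.04
Adjusted monthly = $596.51 + $82.04 = $678.55

$678.55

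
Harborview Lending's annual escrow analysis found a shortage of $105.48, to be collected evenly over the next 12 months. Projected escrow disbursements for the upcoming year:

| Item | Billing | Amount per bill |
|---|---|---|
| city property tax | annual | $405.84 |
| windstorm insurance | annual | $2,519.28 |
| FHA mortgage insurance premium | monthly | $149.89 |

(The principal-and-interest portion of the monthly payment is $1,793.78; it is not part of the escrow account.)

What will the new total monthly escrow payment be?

City property tax — $405.84 per year
Windstorm insurance — $2,519.28 per year
FHA mortgage insurance premium — $149.89 × 12 = $1,798.68 per year
Combined annual = $405.84 + $2,519.28 + $1,798.68 = $4,723.80
Per month = $4,723.80 ÷ 12 = $393.65
Shortage spread = $105.48 / 12 = $8.79/mo
New monthly escrow = $393.65 + $8.79 = $402.44

$402.44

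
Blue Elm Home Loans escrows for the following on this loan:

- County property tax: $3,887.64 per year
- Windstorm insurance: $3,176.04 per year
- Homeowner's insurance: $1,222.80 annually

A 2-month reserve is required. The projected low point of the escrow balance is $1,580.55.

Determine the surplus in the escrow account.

$199.47

County property tax — $3,887.64 per year
Windstorm insurance — $3,176.04 per year
Homeowner's insurance — $1,222.80 per year
Yearly total = $3,887.64 + $3,176.04 + $1,222.80 = $8,286.48
Monthly = $8,286.48 ÷ 12 = $690.54
Cushion = 2 × $690.54 = $1,381.08
Surplus = $1,580.55 − $1,381.08 = $199.47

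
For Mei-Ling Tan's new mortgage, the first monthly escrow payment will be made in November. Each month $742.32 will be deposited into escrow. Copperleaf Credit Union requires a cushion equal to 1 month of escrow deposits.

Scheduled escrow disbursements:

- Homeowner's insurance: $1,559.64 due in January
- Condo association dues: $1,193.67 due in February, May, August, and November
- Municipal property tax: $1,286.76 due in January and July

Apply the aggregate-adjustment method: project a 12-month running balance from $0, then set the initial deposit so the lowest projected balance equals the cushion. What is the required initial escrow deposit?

$3,006.78

Cushion = 1 × $742.32 = $742.32
Trial balance (start $0, +$742.32 each month, − disbursements):
  Nov: +$742.32 − $1,193.67 → -$451.35
  Dec: +$742.32 → $290.97
  Jan: +$742.32 − $2,846.40 → -$1,813.11
  Feb: +$742.32 − $1,193.67 → -$2,264.46
  Mar: +$742.32 → -$1,522.14
  Apr: +$742.32 → -$779.82
  May: +$742.32 − $1,193.67 → -$1,231.17
  Jun: +$742.32 → -$488.85
  Jul: +$742.32 − $1,286.76 → -$1,033.29
  Aug: +$742.32 − $1,193.67 → -$1,484.64
  Sep: +$742.32 → -$742.32
  Oct: +$742.32 → $0.00
Lowest trial balance = -$2,264.46 (Feb)
Initial deposit = cushion − low point = $742.32 − (-$2,264.46) = $3,006.78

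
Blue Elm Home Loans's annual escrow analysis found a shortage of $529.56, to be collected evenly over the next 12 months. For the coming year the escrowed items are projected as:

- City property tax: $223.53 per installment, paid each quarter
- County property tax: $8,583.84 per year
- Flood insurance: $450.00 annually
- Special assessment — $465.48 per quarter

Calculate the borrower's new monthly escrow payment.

$1,026.62

City property tax: $223.53 × 4 = $894.12
County property tax: $8,583.84
Flood insurance: $450.00
Special assessment: $465.48 × 4 = $1,861.92
Annual escrow total = $894.12 + $8,583.84 + $450.00 + $1,861.92 = $11,789.88
Per month = $11,789.88 ÷ 12 = $982.49
Shortage spread = $529.56 / 12 = $44.13/mo
New monthly escrow = $982.49 + $44.13 = $1,026.62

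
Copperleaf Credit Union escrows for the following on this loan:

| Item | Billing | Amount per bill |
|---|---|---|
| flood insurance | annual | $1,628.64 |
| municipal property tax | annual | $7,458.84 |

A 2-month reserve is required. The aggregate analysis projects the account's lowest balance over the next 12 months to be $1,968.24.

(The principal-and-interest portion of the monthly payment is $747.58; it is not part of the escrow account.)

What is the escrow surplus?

$453.66

Flood insurance — $1,628.64/yr
Municipal property tax — $7,458.84/yr
Total per year = $1,628.64 + $7,458.84 = $9,087.48
Per month = $9,087.48 ÷ 12 = $757.29
Required reserve = 2 × $757.29 = $1,514.58
Surplus = $1,968.24 − $1,514.58 = $453.66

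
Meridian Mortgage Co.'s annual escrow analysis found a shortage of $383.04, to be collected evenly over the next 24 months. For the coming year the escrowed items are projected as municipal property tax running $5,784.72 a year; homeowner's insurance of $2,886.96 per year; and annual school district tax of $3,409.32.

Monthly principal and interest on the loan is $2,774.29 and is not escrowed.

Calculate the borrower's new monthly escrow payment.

$1,022.71

Municipal property tax — $5,784.72 annually
Homeowner's insurance — $2,886.96 annually
School district tax — $3,409.32 annually
Total per year = $5,784.72 + $2,886.96 + $3,409.32 = $12,081.00
Base monthly escrow = $12,081.00 / 12 = $1,006.75
Shortage spread = $383.04 ÷ 24 = $15.96/mo
New monthly escrow = $1,006.75 + $15.96 = $1,022.71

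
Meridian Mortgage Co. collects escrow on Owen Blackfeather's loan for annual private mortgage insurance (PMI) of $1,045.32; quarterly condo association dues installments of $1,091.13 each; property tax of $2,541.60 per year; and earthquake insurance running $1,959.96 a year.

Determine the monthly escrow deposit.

Private mortgage insurance (PMI) — $1,045.32 per year
Condo association dues — $1,091.13 × 4 = $4,364.52 per year
Property tax — $2,541.60 per year
Earthquake insurance — $1,959.96 per year
Total annual escrow = $9,911.40
Monthly = $9,911.40 / 12 = $825.95

$825.95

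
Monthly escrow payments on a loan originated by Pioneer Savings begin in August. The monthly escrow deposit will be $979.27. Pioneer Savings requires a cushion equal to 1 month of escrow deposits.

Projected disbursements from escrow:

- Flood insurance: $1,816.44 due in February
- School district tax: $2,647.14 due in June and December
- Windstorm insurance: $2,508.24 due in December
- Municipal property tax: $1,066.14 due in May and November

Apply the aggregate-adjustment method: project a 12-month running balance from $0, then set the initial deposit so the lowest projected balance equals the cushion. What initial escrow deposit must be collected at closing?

$2,304.44

Cushion = 1 × $979.27 = $979.27
Trial balance (start $0, +$979.27 each month, − disbursements):
  Aug: +$979.27 → $979.27
  Sep: +$979.27 → $1,958.54
  Oct: +$979.27 → $2,937.81
  Nov: +$979.27 − $1,066.14 → $2,850.94
  Dec: +$979.27 − $5,155.38 → -$1,325.17
  Jan: +$979.27 → -$345.90
  Feb: +$979.27 − $1,816.44 → -$1,183.07
  Mar: +$979.27 → -$203.80
  Apr: +$979.27 → $775.47
  May: +$979.27 − $1,066.14 → $688.60
  Jun: +$979.27 − $2,647.14 → -$979.27
  Jul: +$979.27 → $0.00
Lowest trial balance = -$1,325.17 (Dec)
Initial deposit = cushion − low point = $979.27 − (-$1,325.17) = $2,304.44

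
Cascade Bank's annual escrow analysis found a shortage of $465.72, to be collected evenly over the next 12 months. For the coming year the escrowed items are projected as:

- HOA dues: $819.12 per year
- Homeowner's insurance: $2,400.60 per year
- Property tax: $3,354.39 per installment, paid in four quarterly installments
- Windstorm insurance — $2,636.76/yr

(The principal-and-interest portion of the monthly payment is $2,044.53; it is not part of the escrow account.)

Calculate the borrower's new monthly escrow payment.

HOA dues = $819.12 annually
Homeowner's insurance = $2,400.60 annually
Property tax = $3,354.39 × 4 = $13,417.56 annually
Windstorm insurance = $2,636.76 annually
Total annual escrow = $819.12 + $2,400.60 + $13,417.56 + $2,636.76 = $19,274.04
Per month = $19,274.04 / 12 = $1,606.17
Shortage spread = $465.72 ÷ 12 = $38.81/mo
Adjusted monthly = $1,606.17 + $38.81 = $1,644.98

$1,644.98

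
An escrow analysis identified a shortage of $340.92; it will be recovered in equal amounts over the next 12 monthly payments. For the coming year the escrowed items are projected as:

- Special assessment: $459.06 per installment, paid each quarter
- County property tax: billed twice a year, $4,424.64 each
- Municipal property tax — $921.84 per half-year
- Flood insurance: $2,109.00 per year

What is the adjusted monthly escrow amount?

Special assessment: $459.06 × 4 = $1,836.24 annually
County property tax: $4,424.64 × 2 = $8,849.28 annually
Municipal property tax: $921.84 × 2 = $1,843.68 annually
Flood insurance: $2,109.00 annually
Total annual escrow = $1,836.24 + $8,849.28 + $1,843.68 + $2,109.00 = $14,638.20
Monthly = $14,638.20 ÷ 12 = $1,219.85
Shortage per month = $340.92 / 12 = $28.41
New monthly escrow = $1,219.85 + $28.41 = $1,248.26

$1,248.26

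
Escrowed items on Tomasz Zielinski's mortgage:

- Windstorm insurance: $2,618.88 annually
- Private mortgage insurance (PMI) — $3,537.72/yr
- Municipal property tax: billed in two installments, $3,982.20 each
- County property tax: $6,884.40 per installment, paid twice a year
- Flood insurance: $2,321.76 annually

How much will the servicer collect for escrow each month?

Windstorm insurance: $2,618.88/yr
Private mortgage insurance (PMI): $3,537.72/yr
Municipal property tax: $3,982.20 × 2 = $7,964.40/yr
County property tax: $6,884.40 × 2 = $13,768.80/yr
Flood insurance: $2,321.76/yr
Annual escrow total = $2,618.88 + $3,537.72 + $7,964.40 + $13,768.80 + $2,321.76 = $30,211.56
Base monthly escrow = $30,211.56 ÷ 12 = $2,517.63

$2,517.63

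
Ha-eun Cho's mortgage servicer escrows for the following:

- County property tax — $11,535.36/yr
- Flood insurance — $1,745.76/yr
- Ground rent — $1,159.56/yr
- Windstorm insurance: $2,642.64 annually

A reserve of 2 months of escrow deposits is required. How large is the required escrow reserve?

$2,847.22

County property tax — $11,535.36 annually
Flood insurance — $1,745.76 annually
Ground rent — $1,159.56 annually
Windstorm insurance — $2,642.64 annually
Combined annual = $17,083.32
Monthly = $17,083.32 / 12 = $1,423.61
Reserve = 2 × $1,423.61 = $2,847.22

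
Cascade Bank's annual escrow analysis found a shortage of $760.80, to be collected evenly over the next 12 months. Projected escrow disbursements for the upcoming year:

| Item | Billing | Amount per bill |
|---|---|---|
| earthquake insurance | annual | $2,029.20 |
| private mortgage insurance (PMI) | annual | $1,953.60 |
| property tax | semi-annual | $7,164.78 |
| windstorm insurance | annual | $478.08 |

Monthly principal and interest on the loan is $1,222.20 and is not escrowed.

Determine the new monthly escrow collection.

Earthquake insurance = $2,029.20 per year
Private mortgage insurance (PMI) = $1,953.60 per year
Property tax = $7,164.78 × 2 = $14,329.56 per year
Windstorm insurance = $478.08 per year
Combined annual = $18,790.44
Base monthly escrow = $18,790.44 ÷ 12 = $1,565.87
Monthly shortage recovery: $760.80 ÷ 12 = $63.40
New monthly escrow = $1,565.87 + $63.40 = $1,629.27

$1,629.27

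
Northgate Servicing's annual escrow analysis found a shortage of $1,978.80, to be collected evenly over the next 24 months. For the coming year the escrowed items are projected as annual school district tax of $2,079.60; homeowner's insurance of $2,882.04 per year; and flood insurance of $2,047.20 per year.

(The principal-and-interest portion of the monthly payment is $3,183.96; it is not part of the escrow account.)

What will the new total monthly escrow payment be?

School district tax — $2,079.60
Homeowner's insurance — $2,882.04
Flood insurance — $2,047.20
Combined annual = $7,008.84
Per month = $7,008.84 / 12 = $584.07
Monthly shortage recovery: $1,978.80 ÷ 24 = $82.45
Adjusted monthly = $584.07 + $82.45 = $666.52

$666.52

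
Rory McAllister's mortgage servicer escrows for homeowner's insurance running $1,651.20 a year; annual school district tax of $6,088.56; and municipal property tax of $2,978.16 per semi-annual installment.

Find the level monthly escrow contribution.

Homeowner's insurance: $1,651.20/yr
School district tax: $6,088.56/yr
Municipal property tax: $2,978.16 × 2 = $5,956.32/yr
Total annual escrow = $13,696.08
Per month = $13,696.08 ÷ 12 = $1,141.34

$1,141.34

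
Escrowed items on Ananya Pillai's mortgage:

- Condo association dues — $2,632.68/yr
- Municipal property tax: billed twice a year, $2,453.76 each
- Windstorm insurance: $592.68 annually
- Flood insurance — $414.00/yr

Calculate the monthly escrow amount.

Condo association dues — $2,632.68
Municipal property tax — $2,453.76 × 2 = $4,907.52
Windstorm insurance — $592.68
Flood insurance — $414.00
Total per year = $8,546.88
Base monthly escrow = $8,546.88 / 12 = $712.24

$712.24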